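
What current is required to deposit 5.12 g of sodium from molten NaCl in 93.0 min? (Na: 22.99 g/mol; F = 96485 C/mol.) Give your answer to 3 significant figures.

n(Na) = 5.12 / 22.99 = 0.2227 mol
Na⁺ + e⁻ → Na, so n(e⁻) = 0.2227 mol
Q = 0.2227 × 96485 = 21490 C
I = Q / t = 21490 / 5580 s = 3.85 A

3.85 A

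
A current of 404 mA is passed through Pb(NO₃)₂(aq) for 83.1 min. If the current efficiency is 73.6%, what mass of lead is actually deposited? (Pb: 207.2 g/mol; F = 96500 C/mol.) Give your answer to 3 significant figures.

1.59 g

Q = 0.404 × 4986 = 2014 C
n(e⁻) = 2014 / 96500 = 0.02087 mol
Pb²⁺ + 2e⁻ → Pb, so theoretical m(Pb) = 0.01044 × 207.2 = 2.163 g
Actual mass = 73.6% × 2.163 = 1.59 g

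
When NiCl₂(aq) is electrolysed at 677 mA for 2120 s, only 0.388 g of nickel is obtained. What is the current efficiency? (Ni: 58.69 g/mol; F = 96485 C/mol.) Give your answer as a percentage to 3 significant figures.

Q = 0.677 × 2120 = 1435 C
n(e⁻) = 1435 / 96485 = 0.01487 mol
Ni²⁺ + 2e⁻ → Ni, so theoretical n(Ni) = 0.007435 mol → 0.4364 g
Efficiency = 0.388 / 0.4364 = 0.8891 = 88.9%

88.9%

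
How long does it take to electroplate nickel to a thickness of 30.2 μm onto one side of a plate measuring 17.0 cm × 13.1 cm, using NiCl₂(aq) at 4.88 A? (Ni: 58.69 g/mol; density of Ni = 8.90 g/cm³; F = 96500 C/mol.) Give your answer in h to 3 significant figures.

Plated area = 17.0 × 13.1 = 222.7 cm²
Volume = 222.7 × 30.2×10⁻⁴ cm = 0.6726 cm³
m(Ni) = 0.6726 × 8.90 = 5.986 g
n(Ni) = 5.986 / 58.69 = 0.1020 mol; n(e⁻) = 2 × 0.1020 = 0.2040 mol
Q = 0.2040 × 96500 = 19690 C
t = 19690 / 4.88 = 4035 s = 1.12 h

1.12 h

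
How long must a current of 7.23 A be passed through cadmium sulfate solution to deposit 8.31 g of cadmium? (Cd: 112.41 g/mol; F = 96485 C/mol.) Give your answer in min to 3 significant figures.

32.9 min

n(Cd) = 8.31 / 112.41 = 0.07393 mol
Cd²⁺ + 2e⁻ → Cd, so n(e⁻) = 2 × 0.07393 = 0.1479 mol
Q = 0.1479 × 96485 = 14270 C
t = Q / I = 14270 / 7.23 = 1974 s = 32.9 min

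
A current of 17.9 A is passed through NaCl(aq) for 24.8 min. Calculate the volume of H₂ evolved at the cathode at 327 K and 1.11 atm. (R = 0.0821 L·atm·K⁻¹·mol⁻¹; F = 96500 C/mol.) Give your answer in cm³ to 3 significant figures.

3340 cm³

Q = It = 17.9 × 1488 = 26640 C
n(e⁻) = Q/F = 26640/96500 = 0.2761 mol
2H⁺ + 2e⁻ → H₂, so n(H₂) = 0.2761 / 2 = 0.1381 mol
V = nRT/P = 0.1381 × 0.0821 × 327 / 1.11 = 3.340 L
= 3340 cm³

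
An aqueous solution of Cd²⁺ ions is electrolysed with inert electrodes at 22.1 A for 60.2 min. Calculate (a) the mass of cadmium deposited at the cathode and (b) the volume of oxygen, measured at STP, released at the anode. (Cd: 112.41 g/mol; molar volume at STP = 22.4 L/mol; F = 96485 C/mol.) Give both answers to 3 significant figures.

46.5 g Cd; 4.63 L O₂

Q = 22.1 × 3612 = 79830 C; n(e⁻) = 79830 / 96485 = 0.8274 mol
Cathode: Cd²⁺ + 2e⁻ → Cd → n(Cd) = 0.8274/2 = 0.4137 mol → 46.5 g
Anode: 2H₂O → O₂ + 4H⁺ + 4e⁻ → n(O₂) = 0.8274/4 = 0.2069 mol → 4.63 L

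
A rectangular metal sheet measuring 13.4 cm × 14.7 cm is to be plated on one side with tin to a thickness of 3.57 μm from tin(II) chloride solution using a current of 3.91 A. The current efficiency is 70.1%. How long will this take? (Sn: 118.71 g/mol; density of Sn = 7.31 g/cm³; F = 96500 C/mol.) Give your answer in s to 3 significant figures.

305 s

Plated area = 13.4 × 14.7 = 197.0 cm²
Volume = 197.0 × 3.57×10⁻⁴ cm = 0.07033 cm³
m(Sn) = 0.07033 × 7.31 = 0.5141 g
n(Sn) = 0.5141 / 118.71 = 0.004331 mol; n(e⁻) = 2 × 0.004331 = 0.008662 mol
Q = 0.008662 × 96500 / 0.701 = 1192 C
t = 1192 / 3.91 = 304.9 s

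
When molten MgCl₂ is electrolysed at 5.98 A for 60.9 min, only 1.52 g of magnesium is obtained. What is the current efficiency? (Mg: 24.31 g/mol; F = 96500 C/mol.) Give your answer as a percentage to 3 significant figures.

55.2%

Q = 5.98 × 3654 = 21850 C
n(e⁻) = 21850 / 96500 = 0.2264 mol
Mg²⁺ + 2e⁻ → Mg, so theoretical n(Mg) = 0.1132 mol → 2.752 g
Efficiency = 1.52 / 2.752 = 0.5523 = 55.2%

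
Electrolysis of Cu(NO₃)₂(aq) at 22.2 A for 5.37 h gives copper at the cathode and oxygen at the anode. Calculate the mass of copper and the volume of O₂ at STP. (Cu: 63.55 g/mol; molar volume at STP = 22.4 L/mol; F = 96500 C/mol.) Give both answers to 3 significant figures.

Q = 22.2 × 19332 = 4.292×10^5 C; n(e⁻) = 4.292×10^5 / 96500 = 4.448 mol
Cathode: Cu²⁺ + 2e⁻ → Cu → n(Cu) = 4.448/2 = 2.224 mol → 141 g
Anode: 2H₂O → O₂ + 4H⁺ + 4e⁻ → n(O₂) = 4.448/4 = 1.112 mol → 24.9 L

141 g Cu; 24.9 L O₂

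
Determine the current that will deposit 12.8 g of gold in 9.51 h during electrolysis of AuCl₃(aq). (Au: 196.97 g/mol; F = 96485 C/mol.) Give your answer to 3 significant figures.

0.549 A

n(Au) = 12.8 / 196.97 = 0.06498 mol
Au³⁺ + 3e⁻ → Au, so n(e⁻) = 3 × 0.06498 = 0.1949 mol
Q = 0.1949 × 96485 = 18800 C
I = Q / t = 18800 / 34236 s = 0.549 A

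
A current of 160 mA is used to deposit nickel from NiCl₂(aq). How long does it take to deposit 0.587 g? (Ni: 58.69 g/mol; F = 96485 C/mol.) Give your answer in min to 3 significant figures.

201 min

n(Ni) = 0.587 / 58.69 = 0.01000 mol
Ni²⁺ + 2e⁻ → Ni, so n(e⁻) = 2 × 0.01000 = 0.02000 mol
Q = 0.02000 × 96485 = 1930 C
t = Q / I = 1930 / 0.160 = 12060 s = 201 min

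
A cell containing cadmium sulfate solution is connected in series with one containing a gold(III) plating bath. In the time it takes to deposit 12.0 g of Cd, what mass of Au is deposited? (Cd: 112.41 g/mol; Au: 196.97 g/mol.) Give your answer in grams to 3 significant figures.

14.0 g

n(Cd) = 12.0 / 112.41 = 0.1068 mol
Cd²⁺ + 2e⁻ → Cd, so n(e⁻) = 2 × 0.1068 = 0.2136 mol
The cells are in series, so the same charge (and hence the same n(e⁻) = 0.2136 mol) passes through both.
Au³⁺ + 3e⁻ → Au, so n(Au) = 0.2136 / 3 = 0.07120 mol
m(Au) = 0.07120 × 196.97 = 14.0 g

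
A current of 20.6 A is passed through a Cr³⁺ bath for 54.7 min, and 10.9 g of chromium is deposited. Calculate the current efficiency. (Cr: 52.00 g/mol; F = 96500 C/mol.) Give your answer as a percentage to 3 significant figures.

Q = 20.6 × 3282 = 67610 C
n(e⁻) = 67610 / 96500 = 0.7006 mol
Cr³⁺ + 3e⁻ → Cr, so theoretical n(Cr) = 0.2335 mol → 12.14 g
Efficiency = 10.9 / 12.14 = 0.8979 = 89.8%

89.8%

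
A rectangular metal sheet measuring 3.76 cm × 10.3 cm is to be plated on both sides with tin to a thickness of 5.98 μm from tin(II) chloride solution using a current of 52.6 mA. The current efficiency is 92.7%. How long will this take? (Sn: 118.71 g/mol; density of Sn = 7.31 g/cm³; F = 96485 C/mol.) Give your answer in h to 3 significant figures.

Plated area = 2 × 3.76 × 10.3 = 77.46 cm²
Volume = 77.46 × 5.98×10⁻⁴ cm = 0.04632 cm³
m(Sn) = 0.04632 × 7.31 = 0.3386 g
n(Sn) = 0.3386 / 118.71 = 0.002852 mol; n(e⁻) = 2 × 0.002852 = 0.005704 mol
Q = 0.005704 × 96485 / 0.927 = 593.7 C
t = 593.7 / 0.0526 = 11290 s = 3.14 h

3.14 h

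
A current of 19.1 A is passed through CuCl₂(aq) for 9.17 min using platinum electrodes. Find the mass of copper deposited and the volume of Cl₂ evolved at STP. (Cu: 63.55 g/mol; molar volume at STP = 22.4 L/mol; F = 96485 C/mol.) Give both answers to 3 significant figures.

3.46 g Cu; 1.22 L Cl₂

Q = 19.1 × 550.2 = 10510 C; n(e⁻) = 10510 / 96485 = 0.1089 mol
Cathode: Cu²⁺ + 2e⁻ → Cu → n(Cu) = 0.1089/2 = 0.05445 mol → 3.46 g
Anode: 2Cl⁻ → Cl₂ + 2e⁻ → n(Cl₂) = 0.1089/2 = 0.05445 mol → 1.22 L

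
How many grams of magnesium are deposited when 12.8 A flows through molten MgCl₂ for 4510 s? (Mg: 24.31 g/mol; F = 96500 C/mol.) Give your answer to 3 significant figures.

Q = It = 12.8 × 4510 = 57730 C
n(e⁻) = 57730 / 96500 = 0.5982 mol
Mg²⁺ + 2e⁻ → Mg, so n(Mg) = 0.5982 / 2 = 0.2991 mol
m = 0.2991 × 24.31 = 7.27 g

7.27 g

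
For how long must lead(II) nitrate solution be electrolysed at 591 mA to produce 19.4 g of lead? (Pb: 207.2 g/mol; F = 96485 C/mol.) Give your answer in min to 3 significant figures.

n(Pb) = 19.4 / 207.2 = 0.09363 mol
Pb²⁺ + 2e⁻ → Pb, so n(e⁻) = 2 × 0.09363 = 0.1873 mol
Q = 0.1873 × 96485 = 18070 C
t = Q / I = 18070 / 0.591 = 30580 s = 510 min

510 min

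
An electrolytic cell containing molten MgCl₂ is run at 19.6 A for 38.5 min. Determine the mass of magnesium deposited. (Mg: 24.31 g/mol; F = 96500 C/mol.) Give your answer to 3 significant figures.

Charge passed = 19.6 × 2310 = 45280 C
n(e⁻) = Q/F = 45280/96500 = 0.4692 mol
Mg²⁺ + 2e⁻ → Mg, so n(Mg) = 0.4692 / 2 = 0.2346 mol
m = 0.2346 × 24.31 = 5.70 g

5.70 g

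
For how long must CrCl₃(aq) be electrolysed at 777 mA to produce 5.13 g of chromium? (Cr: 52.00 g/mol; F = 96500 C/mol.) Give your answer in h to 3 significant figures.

10.2 h

n(Cr) = 5.13 / 52.00 = 0.09865 mol
Cr³⁺ + 3e⁻ → Cr, so n(e⁻) = 3 × 0.09865 = 0.2960 mol
Q = 0.2960 × 96500 = 28560 C
t = Q / I = 28560 / 0.777 = 36760 s = 10.2 h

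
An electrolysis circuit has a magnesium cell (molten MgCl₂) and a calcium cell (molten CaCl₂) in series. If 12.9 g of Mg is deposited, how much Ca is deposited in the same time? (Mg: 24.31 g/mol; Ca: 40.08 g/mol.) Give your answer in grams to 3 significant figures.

n(Mg) = 12.9 / 24.31 = 0.5306 mol
Mg²⁺ + 2e⁻ → Mg, so n(e⁻) = 2 × 0.5306 = 1.061 mol
Same current for the same time ⇒ same n(e⁻) = 1.061 mol in both cells.
Ca²⁺ + 2e⁻ → Ca, so n(Ca) = 1.061 / 2 = 0.5305 mol
m(Ca) = 0.5305 × 40.08 = 21.3 g

21.3 g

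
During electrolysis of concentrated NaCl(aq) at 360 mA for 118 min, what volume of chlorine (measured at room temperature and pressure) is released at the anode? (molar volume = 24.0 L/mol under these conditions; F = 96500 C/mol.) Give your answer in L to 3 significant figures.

Charge passed = 0.360 × 7080 = 2549 C
n(e⁻) = Q/F = 2549/96500 = 0.02641 mol
2Cl⁻ → Cl₂ + 2e⁻, so n(Cl₂) = 0.02641 / 2 = 0.01321 mol
V = 0.01321 × 24.0 = 0.3170 L

0.317 L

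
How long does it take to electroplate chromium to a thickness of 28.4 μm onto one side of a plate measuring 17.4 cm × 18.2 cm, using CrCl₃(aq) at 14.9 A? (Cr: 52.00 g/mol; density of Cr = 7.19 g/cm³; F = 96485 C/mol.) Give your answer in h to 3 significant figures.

0.671 h

Plated area = 17.4 × 18.2 = 316.7 cm²
Volume = 316.7 × 28.4×10⁻⁴ cm = 0.8994 cm³
m(Cr) = 0.8994 × 7.19 = 6.467 g
n(Cr) = 6.467 / 52.00 = 0.1244 mol; n(e⁻) = 3 × 0.1244 = 0.3732 mol
Q = 0.3732 × 96485 = 36010 C
t = 36010 / 14.9 = 2417 s = 0.671 h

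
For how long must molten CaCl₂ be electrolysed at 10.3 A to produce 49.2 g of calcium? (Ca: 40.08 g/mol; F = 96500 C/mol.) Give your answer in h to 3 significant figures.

6.39 h

n(Ca) = 49.2 / 40.08 = 1.228 mol
Ca²⁺ + 2e⁻ → Ca, so n(e⁻) = 2 × 1.228 = 2.456 mol
Q = 2.456 × 96500 = 2.370×10^5 C
t = Q / I = 2.370×10^5 / 10.3 = 23010 s = 6.39 h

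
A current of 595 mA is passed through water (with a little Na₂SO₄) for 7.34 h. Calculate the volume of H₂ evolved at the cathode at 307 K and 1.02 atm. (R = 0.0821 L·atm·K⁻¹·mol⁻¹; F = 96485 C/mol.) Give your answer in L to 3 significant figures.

Charge passed = 0.595 × 26424 = 15720 C
Moles of electrons = 15720 / 96485 = 0.1629 mol
2H⁺ + 2e⁻ → H₂, so n(H₂) = 0.1629 / 2 = 0.08145 mol
V = nRT/P = 0.08145 × 0.0821 × 307 / 1.02 = 2.013 L

2.01 L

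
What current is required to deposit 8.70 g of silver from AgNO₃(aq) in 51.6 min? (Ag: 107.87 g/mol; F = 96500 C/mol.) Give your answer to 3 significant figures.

2.51 A

n(Ag) = 8.70 / 107.87 = 0.08065 mol
Ag⁺ + e⁻ → Ag, so n(e⁻) = 0.08065 mol
Q = 0.08065 × 96500 = 7783 C
I = Q / t = 7783 / 3096 s = 2.51 A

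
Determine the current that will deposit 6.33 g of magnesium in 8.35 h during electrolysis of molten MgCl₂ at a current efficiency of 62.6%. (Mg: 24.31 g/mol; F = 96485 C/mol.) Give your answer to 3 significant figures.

2.67 A

n(Mg) = 6.33 / 24.31 = 0.2604 mol
Mg²⁺ + 2e⁻ → Mg, so n(e⁻) = 2 × 0.2604 = 0.5208 mol
Q = 0.5208 × 96485 / 0.626 = 80270 C
I = Q / t = 80270 / 30060 s = 2.67 A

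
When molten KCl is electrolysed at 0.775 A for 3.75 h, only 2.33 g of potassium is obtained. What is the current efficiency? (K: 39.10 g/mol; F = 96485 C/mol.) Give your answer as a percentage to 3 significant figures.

55.0%

Q = 0.775 × 13500 = 10460 C
n(e⁻) = 10460 / 96485 = 0.1084 mol
K⁺ + e⁻ → K, so theoretical n(K) = 0.1084 mol → 4.238 g
Efficiency = 2.33 / 4.238 = 0.5498 = 55.0%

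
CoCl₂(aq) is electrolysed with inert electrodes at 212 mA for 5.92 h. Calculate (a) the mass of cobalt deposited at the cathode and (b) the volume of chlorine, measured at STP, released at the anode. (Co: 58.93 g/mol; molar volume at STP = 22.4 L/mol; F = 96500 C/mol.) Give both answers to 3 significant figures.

Q = 0.212 × 21312 = 4518 C; n(e⁻) = 4518 / 96500 = 0.04682 mol
Cathode: Co²⁺ + 2e⁻ → Co → n(Co) = 0.04682/2 = 0.02341 mol → 1.38 g
Anode: 2Cl⁻ → Cl₂ + 2e⁻ → n(Cl₂) = 0.04682/2 = 0.02341 mol → 0.524 L

1.38 g Co; 0.524 L Cl₂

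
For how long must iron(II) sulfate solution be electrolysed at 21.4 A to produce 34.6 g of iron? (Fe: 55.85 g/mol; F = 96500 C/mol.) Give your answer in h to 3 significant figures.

1.55 h

n(Fe) = 34.6 / 55.85 = 0.6195 mol
Fe²⁺ + 2e⁻ → Fe, so n(e⁻) = 2 × 0.6195 = 1.239 mol
Q = 1.239 × 96500 = 1.196×10^5 C
t = Q / I = 1.196×10^5 / 21.4 = 5589 s = 1.55 h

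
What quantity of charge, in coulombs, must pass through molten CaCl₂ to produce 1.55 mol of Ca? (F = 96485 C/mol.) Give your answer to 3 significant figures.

Ca²⁺ + 2e⁻ → Ca, so n(e⁻) = 2 × 1.55 = 3.100 mol
Q = 3.100 × 96485 = 2.991×10^5 C

2.99×10^5 C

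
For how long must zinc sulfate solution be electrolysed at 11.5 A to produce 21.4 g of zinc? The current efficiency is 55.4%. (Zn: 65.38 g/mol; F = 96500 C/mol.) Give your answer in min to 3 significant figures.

165 min

n(Zn) = 21.4 / 65.38 = 0.3273 mol
Zn²⁺ + 2e⁻ → Zn, so n(e⁻) = 2 × 0.3273 = 0.6546 mol
Q = 0.6546 × 96500 / 0.554 = 1.140×10^5 C
t = Q / I = 1.140×10^5 / 11.5 = 9913 s = 165 min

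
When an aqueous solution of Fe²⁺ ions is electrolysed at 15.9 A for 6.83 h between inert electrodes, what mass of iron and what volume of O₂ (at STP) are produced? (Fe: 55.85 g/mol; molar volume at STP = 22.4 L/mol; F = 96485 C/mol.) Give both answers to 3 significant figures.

113 g Fe; 22.7 L O₂

Q = 15.9 × 24588 = 3.909×10^5 C; n(e⁻) = 3.909×10^5 / 96485 = 4.051 mol
Cathode: Fe²⁺ + 2e⁻ → Fe → n(Fe) = 4.051/2 = 2.026 mol → 113 g
Anode: 2H₂O → O₂ + 4H⁺ + 4e⁻ → n(O₂) = 4.051/4 = 1.013 mol → 22.7 L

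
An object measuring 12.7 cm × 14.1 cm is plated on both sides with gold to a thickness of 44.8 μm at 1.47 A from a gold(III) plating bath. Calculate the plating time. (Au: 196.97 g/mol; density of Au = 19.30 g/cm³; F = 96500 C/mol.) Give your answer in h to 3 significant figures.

Plated area = 2 × 12.7 × 14.1 = 358.1 cm²
Volume = 358.1 × 44.8×10⁻⁴ cm = 1.604 cm³
m(Au) = 1.604 × 19.30 = 30.96 g
n(Au) = 30.96 / 196.97 = 0.1572 mol; n(e⁻) = 3 × 0.1572 = 0.4716 mol
Q = 0.4716 × 96500 = 45510 C
t = 45510 / 1.47 = 30960 s = 8.60 h

8.60 h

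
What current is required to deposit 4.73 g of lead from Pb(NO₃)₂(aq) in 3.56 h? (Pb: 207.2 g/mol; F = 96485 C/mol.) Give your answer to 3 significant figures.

0.344 A

n(Pb) = 4.73 / 207.2 = 0.02283 mol
Pb²⁺ + 2e⁻ → Pb, so n(e⁻) = 2 × 0.02283 = 0.04566 mol
Q = 0.04566 × 96485 = 4406 C
I = Q / t = 4406 / 12816 s = 0.344 A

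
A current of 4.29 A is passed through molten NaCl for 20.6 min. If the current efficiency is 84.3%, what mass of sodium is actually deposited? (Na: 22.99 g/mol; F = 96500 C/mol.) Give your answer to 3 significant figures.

1.06 g

Q = 4.29 × 1236 = 5302 C
n(e⁻) = 5302 / 96500 = 0.05494 mol
Na⁺ + e⁻ → Na, so theoretical m(Na) = 0.05494 × 22.99 = 1.263 g
Actual mass = 84.3% × 1.263 = 1.06 g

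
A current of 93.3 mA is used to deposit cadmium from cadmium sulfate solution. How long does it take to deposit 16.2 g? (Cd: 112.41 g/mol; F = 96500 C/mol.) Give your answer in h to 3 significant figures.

82.8 h

n(Cd) = 16.2 / 112.41 = 0.1441 mol
Cd²⁺ + 2e⁻ → Cd, so n(e⁻) = 2 × 0.1441 = 0.2882 mol
Q = 0.2882 × 96500 = 27810 C
t = Q / I = 27810 / 0.0933 = 2.981×10^5 s = 82.8 h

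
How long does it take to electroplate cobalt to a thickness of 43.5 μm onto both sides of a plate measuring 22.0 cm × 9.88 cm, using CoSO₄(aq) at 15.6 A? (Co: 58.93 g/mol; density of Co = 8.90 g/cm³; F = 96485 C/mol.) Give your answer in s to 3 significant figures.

Plated area = 2 × 22.0 × 9.88 = 434.7 cm²
Volume = 434.7 × 43.5×10⁻⁴ cm = 1.891 cm³
m(Co) = 1.891 × 8.90 = 16.83 g
n(Co) = 16.83 / 58.93 = 0.2856 mol; n(e⁻) = 2 × 0.2856 = 0.5712 mol
Q = 0.5712 × 96485 = 55110 C
t = 55110 / 15.6 = 3533 s

3530 s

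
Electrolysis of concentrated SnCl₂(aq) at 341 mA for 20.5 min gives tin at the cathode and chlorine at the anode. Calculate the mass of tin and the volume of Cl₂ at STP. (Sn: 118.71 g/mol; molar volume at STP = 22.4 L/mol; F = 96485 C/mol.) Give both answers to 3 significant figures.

Q = 0.341 × 1230 = 419.4 C; n(e⁻) = 419.4 / 96485 = 0.004347 mol
Cathode: Sn²⁺ + 2e⁻ → Sn → n(Sn) = 0.004347/2 = 0.002174 mol → 0.258 g
Anode: 2Cl⁻ → Cl₂ + 2e⁻ → n(Cl₂) = 0.004347/2 = 0.002174 mol → 0.0487 L

0.258 g Sn; 0.0487 L Cl₂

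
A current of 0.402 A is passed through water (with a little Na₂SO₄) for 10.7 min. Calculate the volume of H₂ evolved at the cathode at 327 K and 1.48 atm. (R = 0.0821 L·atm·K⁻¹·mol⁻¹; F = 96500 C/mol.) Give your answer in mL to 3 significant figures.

Charge passed = 0.402 × 642 = 258.1 C
Moles of electrons = 258.1 / 96500 = 0.002675 mol
2H⁺ + 2e⁻ → H₂, so n(H₂) = 0.002675 / 2 = 0.001338 mol
V = nRT/P = 0.001338 × 0.0821 × 327 / 1.48 = 0.02427 L
= 24.3 mL

24.3 mL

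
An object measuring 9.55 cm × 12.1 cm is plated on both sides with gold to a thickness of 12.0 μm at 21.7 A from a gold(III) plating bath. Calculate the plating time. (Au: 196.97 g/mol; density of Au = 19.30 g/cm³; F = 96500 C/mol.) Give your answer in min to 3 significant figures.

Plated area = 2 × 9.55 × 12.1 = 231.1 cm²
Volume = 231.1 × 12.0×10⁻⁴ cm = 0.2773 cm³
m(Au) = 0.2773 × 19.30 = 5.352 g
n(Au) = 5.352 / 196.97 = 0.02717 mol; n(e⁻) = 3 × 0.02717 = 0.08151 mol
Q = 0.08151 × 96500 = 7866 C
t = 7866 / 21.7 = 362.5 s = 6.04 min

6.04 min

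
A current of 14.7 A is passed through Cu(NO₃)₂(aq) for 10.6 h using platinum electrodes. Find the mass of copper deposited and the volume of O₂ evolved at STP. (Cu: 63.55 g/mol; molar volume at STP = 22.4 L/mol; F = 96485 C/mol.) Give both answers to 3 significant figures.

Q = 14.7 × 38160 = 5.610×10^5 C; n(e⁻) = 5.610×10^5 / 96485 = 5.814 mol
Cathode: Cu²⁺ + 2e⁻ → Cu → n(Cu) = 5.814/2 = 2.907 mol → 185 g
Anode: 2H₂O → O₂ + 4H⁺ + 4e⁻ → n(O₂) = 5.814/4 = 1.454 mol → 32.6 L

185 g Cu; 32.6 L O₂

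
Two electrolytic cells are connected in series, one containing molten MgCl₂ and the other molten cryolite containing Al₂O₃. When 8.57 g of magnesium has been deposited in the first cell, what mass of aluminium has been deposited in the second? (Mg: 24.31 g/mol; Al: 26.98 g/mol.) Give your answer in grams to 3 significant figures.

n(Mg) = 8.57 / 24.31 = 0.3525 mol
Mg²⁺ + 2e⁻ → Mg, so n(e⁻) = 2 × 0.3525 = 0.7050 mol
Same current for the same time ⇒ same n(e⁻) = 0.7050 mol in both cells.
Al³⁺ + 3e⁻ → Al, so n(Al) = 0.7050 / 3 = 0.2350 mol
m(Al) = 0.2350 × 26.98 = 6.34 g

6.34 g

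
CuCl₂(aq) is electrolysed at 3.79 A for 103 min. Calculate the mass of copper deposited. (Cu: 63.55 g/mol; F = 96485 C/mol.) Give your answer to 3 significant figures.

Q = 3.79 A × 6180 s = 23420 C
n(e⁻) = 23420 / 96485 = 0.2427 mol
Cu²⁺ + 2e⁻ → Cu, so n(Cu) = 0.2427 / 2 = 0.1214 mol
m = 0.1214 × 63.55 = 7.71 g

7.71 g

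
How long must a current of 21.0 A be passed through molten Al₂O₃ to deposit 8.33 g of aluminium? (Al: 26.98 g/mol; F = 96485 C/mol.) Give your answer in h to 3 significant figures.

1.18 h

n(Al) = 8.33 / 26.98 = 0.3087 mol
Al³⁺ + 3e⁻ → Al, so n(e⁻) = 3 × 0.3087 = 0.9261 mol
Q = 0.9261 × 96485 = 89350 C
t = Q / I = 89350 / 21.0 = 4255 s = 1.18 h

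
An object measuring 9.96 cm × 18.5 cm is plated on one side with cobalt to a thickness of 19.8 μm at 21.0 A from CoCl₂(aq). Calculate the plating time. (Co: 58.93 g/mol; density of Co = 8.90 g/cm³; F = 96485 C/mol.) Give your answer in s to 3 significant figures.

Plated area = 9.96 × 18.5 = 184.3 cm²
Volume = 184.3 × 19.8×10⁻⁴ cm = 0.3649 cm³
m(Co) = 0.3649 × 8.90 = 3.248 g
n(Co) = 3.248 / 58.93 = 0.05512 mol; n(e⁻) = 2 × 0.05512 = 0.1102 mol
Q = 0.1102 × 96485 = 10630 C
t = 10630 / 21.0 = 506.2 s

506 s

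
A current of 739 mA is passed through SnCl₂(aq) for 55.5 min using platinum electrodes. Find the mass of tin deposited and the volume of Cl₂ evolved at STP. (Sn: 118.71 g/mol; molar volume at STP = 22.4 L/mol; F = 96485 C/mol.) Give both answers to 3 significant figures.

1.51 g Sn; 0.286 L Cl₂

Q = 0.739 × 3330 = 2461 C; n(e⁻) = 2461 / 96485 = 0.02551 mol
Cathode: Sn²⁺ + 2e⁻ → Sn → n(Sn) = 0.02551/2 = 0.01276 mol → 1.51 g
Anode: 2Cl⁻ → Cl₂ + 2e⁻ → n(Cl₂) = 0.02551/2 = 0.01276 mol → 0.286 L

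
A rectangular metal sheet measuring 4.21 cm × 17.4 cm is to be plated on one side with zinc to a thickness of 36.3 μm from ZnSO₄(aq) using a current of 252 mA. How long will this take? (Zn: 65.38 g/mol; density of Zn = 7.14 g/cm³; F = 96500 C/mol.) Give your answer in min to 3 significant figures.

Plated area = 4.21 × 17.4 = 73.25 cm²
Volume = 73.25 × 36.3×10⁻⁴ cm = 0.2659 cm³
m(Zn) = 0.2659 × 7.14 = 1.899 g
n(Zn) = 1.899 / 65.38 = 0.02905 mol; n(e⁻) = 2 × 0.02905 = 0.05810 mol
Q = 0.05810 × 96500 = 5607 C
t = 5607 / 0.252 = 22250 s = 371 min

371 min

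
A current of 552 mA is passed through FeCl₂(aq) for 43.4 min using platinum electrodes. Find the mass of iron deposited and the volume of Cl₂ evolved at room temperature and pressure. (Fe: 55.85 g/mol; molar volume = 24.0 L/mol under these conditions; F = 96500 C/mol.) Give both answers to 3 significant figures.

0.416 g Fe; 0.179 L Cl₂

Q = 0.552 × 2604 = 1437 C; n(e⁻) = 1437 / 96500 = 0.01489 mol
Cathode: Fe²⁺ + 2e⁻ → Fe → n(Fe) = 0.01489/2 = 0.007445 mol → 0.416 g
Anode: 2Cl⁻ → Cl₂ + 2e⁻ → n(Cl₂) = 0.01489/2 = 0.007445 mol → 0.179 L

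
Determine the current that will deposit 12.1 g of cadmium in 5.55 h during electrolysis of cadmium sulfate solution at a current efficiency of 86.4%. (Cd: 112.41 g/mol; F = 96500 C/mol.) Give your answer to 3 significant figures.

n(Cd) = 12.1 / 112.41 = 0.1076 mol
Cd²⁺ + 2e⁻ → Cd, so n(e⁻) = 2 × 0.1076 = 0.2152 mol
Q = 0.2152 × 96500 / 0.864 = 24040 C
I = Q / t = 24040 / 19980 s = 1.20 A

1.20 A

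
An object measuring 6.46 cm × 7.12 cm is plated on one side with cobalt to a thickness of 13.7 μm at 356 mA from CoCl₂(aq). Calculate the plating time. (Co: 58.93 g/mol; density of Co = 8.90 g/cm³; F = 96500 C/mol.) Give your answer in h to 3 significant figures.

1.43 h

Plated area = 6.46 × 7.12 = 46.00 cm²
Volume = 46.00 × 13.7×10⁻⁴ cm = 0.06302 cm³
m(Co) = 0.06302 × 8.90 = 0.5609 g
n(Co) = 0.5609 / 58.93 = 0.009518 mol; n(e⁻) = 2 × 0.009518 = 0.01904 mol
Q = 0.01904 × 96500 = 1837 C
t = 1837 / 0.356 = 5160 s = 1.43 h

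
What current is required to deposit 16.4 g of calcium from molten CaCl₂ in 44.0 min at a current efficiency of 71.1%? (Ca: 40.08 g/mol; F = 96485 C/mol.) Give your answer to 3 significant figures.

n(Ca) = 16.4 / 40.08 = 0.4092 mol
Ca²⁺ + 2e⁻ → Ca, so n(e⁻) = 2 × 0.4092 = 0.8184 mol
Q = 0.8184 × 96485 / 0.711 = 1.111×10^5 C
I = Q / t = 1.111×10^5 / 2640 s = 42.1 A

42.1 A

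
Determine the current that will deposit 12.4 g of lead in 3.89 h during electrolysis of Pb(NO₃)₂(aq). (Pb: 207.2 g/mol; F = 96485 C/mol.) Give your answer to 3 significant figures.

0.825 A

n(Pb) = 12.4 / 207.2 = 0.05985 mol
Pb²⁺ + 2e⁻ → Pb, so n(e⁻) = 2 × 0.05985 = 0.1197 mol
Q = 0.1197 × 96485 = 11550 C
I = Q / t = 11550 / 14004 s = 0.825 A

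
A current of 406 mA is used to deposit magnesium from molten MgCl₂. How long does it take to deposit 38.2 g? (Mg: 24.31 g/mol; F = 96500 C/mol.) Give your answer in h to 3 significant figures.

n(Mg) = 38.2 / 24.31 = 1.571 mol
Mg²⁺ + 2e⁻ → Mg, so n(e⁻) = 2 × 1.571 = 3.142 mol
Q = 3.142 × 96500 = 3.032×10^5 C
t = Q / I = 3.032×10^5 / 0.406 = 7.468×10^5 s = 207 h

207 h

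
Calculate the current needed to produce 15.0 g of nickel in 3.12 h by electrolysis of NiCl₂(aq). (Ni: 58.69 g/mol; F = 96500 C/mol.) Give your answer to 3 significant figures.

n(Ni) = 15.0 / 58.69 = 0.2556 mol
Ni²⁺ + 2e⁻ → Ni, so n(e⁻) = 2 × 0.2556 = 0.5112 mol
Q = 0.5112 × 96500 = 49330 C
I = Q / t = 49330 / 11232 s = 4.39 A

4.39 A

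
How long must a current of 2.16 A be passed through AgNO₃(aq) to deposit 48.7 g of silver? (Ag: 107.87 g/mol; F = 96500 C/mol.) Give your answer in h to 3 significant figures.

5.60 h

n(Ag) = 48.7 / 107.87 = 0.4515 mol
Ag⁺ + e⁻ → Ag, so n(e⁻) = 0.4515 mol
Q = 0.4515 × 96500 = 43570 C
t = Q / I = 43570 / 2.16 = 20170 s = 5.60 h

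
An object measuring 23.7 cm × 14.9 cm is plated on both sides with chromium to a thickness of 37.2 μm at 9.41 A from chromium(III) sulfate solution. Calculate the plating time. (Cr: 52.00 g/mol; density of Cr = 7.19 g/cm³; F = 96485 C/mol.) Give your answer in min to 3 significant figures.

Plated area = 2 × 23.7 × 14.9 = 706.3 cm²
Volume = 706.3 × 37.2×10⁻⁴ cm = 2.627 cm³
m(Cr) = 2.627 × 7.19 = 18.89 g
n(Cr) = 18.89 / 52.00 = 0.3633 mol; n(e⁻) = 3 × 0.3633 = 1.090 mol
Q = 1.090 × 96485 = 1.052×10^5 C
t = 1.052×10^5 / 9.41 = 11180 s = 186 min

186 min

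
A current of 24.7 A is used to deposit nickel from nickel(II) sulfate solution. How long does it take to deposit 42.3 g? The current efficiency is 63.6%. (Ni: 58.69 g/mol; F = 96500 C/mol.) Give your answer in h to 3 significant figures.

n(Ni) = 42.3 / 58.69 = 0.7207 mol
Ni²⁺ + 2e⁻ → Ni, so n(e⁻) = 2 × 0.7207 = 1.441 mol
Q = 1.441 × 96500 / 0.636 = 2.186×10^5 C
t = Q / I = 2.186×10^5 / 24.7 = 8850 s = 2.46 h

2.46 h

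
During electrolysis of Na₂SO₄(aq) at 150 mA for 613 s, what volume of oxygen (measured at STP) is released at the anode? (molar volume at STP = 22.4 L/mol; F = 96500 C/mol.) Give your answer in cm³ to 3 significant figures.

Q = 0.150 A × 613 s = 91.95 C
Moles of electrons = 91.95 / 96500 = 9.528×10^-4 mol
2H₂O → O₂ + 4H⁺ + 4e⁻, so n(O₂) = 9.528×10^-4 / 4 = 2.382×10^-4 mol
V = 2.382×10^-4 × 22.4 = 0.005336 L
= 5.34 cm³

5.34 cm³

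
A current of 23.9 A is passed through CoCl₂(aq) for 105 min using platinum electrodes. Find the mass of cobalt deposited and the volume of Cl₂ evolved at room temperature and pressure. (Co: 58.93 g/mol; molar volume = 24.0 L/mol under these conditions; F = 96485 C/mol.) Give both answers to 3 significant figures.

46.0 g Co; 18.7 L Cl₂

Q = 23.9 × 6300 = 1.506×10^5 C; n(e⁻) = 1.506×10^5 / 96485 = 1.561 mol
Cathode: Co²⁺ + 2e⁻ → Co → n(Co) = 1.561/2 = 0.7805 mol → 46.0 g
Anode: 2Cl⁻ → Cl₂ + 2e⁻ → n(Cl₂) = 1.561/2 = 0.7805 mol → 18.7 L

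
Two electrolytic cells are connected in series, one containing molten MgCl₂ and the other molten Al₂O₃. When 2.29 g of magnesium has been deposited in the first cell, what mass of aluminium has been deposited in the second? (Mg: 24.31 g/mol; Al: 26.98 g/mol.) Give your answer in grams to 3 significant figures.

n(Mg) = 2.29 / 24.31 = 0.09420 mol
Mg²⁺ + 2e⁻ → Mg, so n(e⁻) = 2 × 0.09420 = 0.1884 mol
Since the cells are in series, n(e⁻) in the Al cell is also 0.1884 mol.
Al³⁺ + 3e⁻ → Al, so n(Al) = 0.1884 / 3 = 0.06280 mol
m(Al) = 0.06280 × 26.98 = 1.69 g

1.69 g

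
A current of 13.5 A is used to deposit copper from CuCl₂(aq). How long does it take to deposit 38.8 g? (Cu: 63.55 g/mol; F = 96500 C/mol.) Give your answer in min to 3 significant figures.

145 min

n(Cu) = 38.8 / 63.55 = 0.6105 mol
Cu²⁺ + 2e⁻ → Cu, so n(e⁻) = 2 × 0.6105 = 1.221 mol
Q = 1.221 × 96500 = 1.178×10^5 C
t = Q / I = 1.178×10^5 / 13.5 = 8726 s = 145 min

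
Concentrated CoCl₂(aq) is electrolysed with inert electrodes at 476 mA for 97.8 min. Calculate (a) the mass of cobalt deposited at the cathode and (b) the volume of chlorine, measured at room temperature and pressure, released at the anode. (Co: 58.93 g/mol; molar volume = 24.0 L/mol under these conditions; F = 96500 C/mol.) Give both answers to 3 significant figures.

0.853 g Co; 0.347 L Cl₂

Q = 0.476 × 5868 = 2793 C; n(e⁻) = 2793 / 96500 = 0.02894 mol
Cathode: Co²⁺ + 2e⁻ → Co → n(Co) = 0.02894/2 = 0.01447 mol → 0.853 g
Anode: 2Cl⁻ → Cl₂ + 2e⁻ → n(Cl₂) = 0.02894/2 = 0.01447 mol → 0.347 L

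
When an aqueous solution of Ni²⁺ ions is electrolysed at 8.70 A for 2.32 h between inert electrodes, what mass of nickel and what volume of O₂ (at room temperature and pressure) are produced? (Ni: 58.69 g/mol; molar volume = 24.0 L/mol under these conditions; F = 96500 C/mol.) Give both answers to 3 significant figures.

22.1 g Ni; 4.52 L O₂

Q = 8.70 × 8352 = 72660 C; n(e⁻) = 72660 / 96500 = 0.7530 mol
Cathode: Ni²⁺ + 2e⁻ → Ni → n(Ni) = 0.7530/2 = 0.3765 mol → 22.1 g
Anode: 2H₂O → O₂ + 4H⁺ + 4e⁻ → n(O₂) = 0.7530/4 = 0.1883 mol → 4.52 L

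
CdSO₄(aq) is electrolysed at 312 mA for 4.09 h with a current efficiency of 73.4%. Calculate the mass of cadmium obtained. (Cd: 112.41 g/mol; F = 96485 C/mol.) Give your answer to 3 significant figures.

1.96 g

Q = 0.312 × 14724 = 4594 C
n(e⁻) = 4594 / 96485 = 0.04761 mol
Cd²⁺ + 2e⁻ → Cd, so theoretical m(Cd) = 0.02381 × 112.41 = 2.676 g
Actual mass = 73.4% × 2.676 = 1.96 g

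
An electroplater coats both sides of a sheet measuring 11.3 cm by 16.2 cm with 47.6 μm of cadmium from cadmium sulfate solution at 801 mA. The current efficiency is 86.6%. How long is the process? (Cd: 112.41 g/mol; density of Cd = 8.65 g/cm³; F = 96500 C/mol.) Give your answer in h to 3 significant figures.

10.4 h

Plated area = 2 × 11.3 × 16.2 = 366.1 cm²
Volume = 366.1 × 47.6×10⁻⁴ cm = 1.743 cm³
m(Cd) = 1.743 × 8.65 = 15.08 g
n(Cd) = 15.08 / 112.41 = 0.1342 mol; n(e⁻) = 2 × 0.1342 = 0.2684 mol
Q = 0.2684 × 96500 / 0.866 = 29910 C
t = 29910 / 0.801 = 37340 s = 10.4 h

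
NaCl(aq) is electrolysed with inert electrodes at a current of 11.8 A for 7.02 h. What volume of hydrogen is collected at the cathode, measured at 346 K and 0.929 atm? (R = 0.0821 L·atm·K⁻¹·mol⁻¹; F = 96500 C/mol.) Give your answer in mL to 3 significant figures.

Q = It = 11.8 × 25272 = 2.982×10^5 C
n(e⁻) = 2.982×10^5 / 96500 = 3.090 mol
2H⁺ + 2e⁻ → H₂, so n(H₂) = 3.090 / 2 = 1.545 mol
V = nRT/P = 1.545 × 0.0821 × 346 / 0.929 = 47.24 L
= 47200 mL

47200 mL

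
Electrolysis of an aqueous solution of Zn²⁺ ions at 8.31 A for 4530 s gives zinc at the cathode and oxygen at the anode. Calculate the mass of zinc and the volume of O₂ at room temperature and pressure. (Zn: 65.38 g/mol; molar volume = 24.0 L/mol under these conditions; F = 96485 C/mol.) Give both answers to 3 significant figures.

12.8 g Zn; 2.34 L O₂

Q = 8.31 × 4530 = 37640 C; n(e⁻) = 37640 / 96485 = 0.3901 mol
Cathode: Zn²⁺ + 2e⁻ → Zn → n(Zn) = 0.3901/2 = 0.1951 mol → 12.8 g
Anode: 2H₂O → O₂ + 4H⁺ + 4e⁻ → n(O₂) = 0.3901/4 = 0.09753 mol → 2.34 L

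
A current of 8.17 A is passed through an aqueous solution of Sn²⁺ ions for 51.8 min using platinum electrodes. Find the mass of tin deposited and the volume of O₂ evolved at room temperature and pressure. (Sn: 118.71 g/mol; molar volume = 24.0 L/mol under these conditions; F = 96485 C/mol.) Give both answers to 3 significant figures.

Q = 8.17 × 3108 = 25390 C; n(e⁻) = 25390 / 96485 = 0.2631 mol
Cathode: Sn²⁺ + 2e⁻ → Sn → n(Sn) = 0.2631/2 = 0.1316 mol → 15.6 g
Anode: 2H₂O → O₂ + 4H⁺ + 4e⁻ → n(O₂) = 0.2631/4 = 0.06578 mol → 1.58 L

15.6 g Sn; 1.58 L O₂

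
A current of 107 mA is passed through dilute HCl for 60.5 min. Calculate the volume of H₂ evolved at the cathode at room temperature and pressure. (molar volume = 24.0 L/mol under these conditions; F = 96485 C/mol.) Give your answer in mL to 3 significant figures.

48.3 mL

Charge passed = 0.107 × 3630 = 388.4 C
n(e⁻) = Q/F = 388.4/96485 = 0.004025 mol
2H⁺ + 2e⁻ → H₂, so n(H₂) = 0.004025 / 2 = 0.002013 mol
V = 0.002013 × 24.0 = 0.04831 L
= 48.3 mL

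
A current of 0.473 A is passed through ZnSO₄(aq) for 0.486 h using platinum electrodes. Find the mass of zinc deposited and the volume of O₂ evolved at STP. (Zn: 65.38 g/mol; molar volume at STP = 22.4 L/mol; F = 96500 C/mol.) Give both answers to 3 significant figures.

0.280 g Zn; 0.0480 L O₂

Q = 0.473 × 1749.6 = 827.6 C; n(e⁻) = 827.6 / 96500 = 0.008576 mol
Cathode: Zn²⁺ + 2e⁻ → Zn → n(Zn) = 0.008576/2 = 0.004288 mol → 0.280 g
Anode: 2H₂O → O₂ + 4H⁺ + 4e⁻ → n(O₂) = 0.008576/4 = 0.002144 mol → 0.0480 L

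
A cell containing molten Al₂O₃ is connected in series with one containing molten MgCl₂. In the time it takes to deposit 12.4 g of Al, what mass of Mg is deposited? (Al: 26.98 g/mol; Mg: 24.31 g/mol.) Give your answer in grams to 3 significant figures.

16.8 g

n(Al) = 12.4 / 26.98 = 0.4596 mol
Al³⁺ + 3e⁻ → Al, so n(e⁻) = 3 × 0.4596 = 1.379 mol
Same current for the same time ⇒ same n(e⁻) = 1.379 mol in both cells.
Mg²⁺ + 2e⁻ → Mg, so n(Mg) = 1.379 / 2 = 0.6895 mol
m(Mg) = 0.6895 × 24.31 = 16.8 g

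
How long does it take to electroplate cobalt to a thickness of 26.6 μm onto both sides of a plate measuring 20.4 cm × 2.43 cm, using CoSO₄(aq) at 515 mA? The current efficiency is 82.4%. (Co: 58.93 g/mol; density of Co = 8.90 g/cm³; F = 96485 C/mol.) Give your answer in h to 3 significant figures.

Plated area = 2 × 20.4 × 2.43 = 99.14 cm²
Volume = 99.14 × 26.6×10⁻⁴ cm = 0.2637 cm³
m(Co) = 0.2637 × 8.90 = 2.347 g
n(Co) = 2.347 / 58.93 = 0.03983 mol; n(e⁻) = 2 × 0.03983 = 0.07966 mol
Q = 0.07966 × 96485 / 0.824 = 9328 C
t = 9328 / 0.515 = 18110 s = 5.03 h

5.03 h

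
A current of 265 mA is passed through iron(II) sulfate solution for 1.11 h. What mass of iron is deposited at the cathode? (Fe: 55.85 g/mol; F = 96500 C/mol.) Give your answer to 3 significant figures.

0.306 g

Q = It = 0.265 × 3996 = 1059 C
n(e⁻) = 1059 / 96500 = 0.01097 mol
Fe²⁺ + 2e⁻ → Fe, so n(Fe) = 0.01097 / 2 = 0.005485 mol
m = 0.005485 × 55.85 = 0.306 g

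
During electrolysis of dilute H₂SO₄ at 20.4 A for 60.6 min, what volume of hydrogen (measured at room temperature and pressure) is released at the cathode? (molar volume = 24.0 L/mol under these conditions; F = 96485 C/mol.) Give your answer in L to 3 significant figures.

9.23 L

Q = 20.4 A × 3636 s = 74170 C
Moles of electrons = 74170 / 96485 = 0.7687 mol
2H⁺ + 2e⁻ → H₂, so n(H₂) = 0.7687 / 2 = 0.3844 mol
V = 0.3844 × 24.0 = 9.226 L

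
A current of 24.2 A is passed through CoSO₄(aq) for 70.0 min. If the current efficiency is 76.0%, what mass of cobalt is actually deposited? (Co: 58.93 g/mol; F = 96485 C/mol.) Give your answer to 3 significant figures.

Q = 24.2 × 4200 = 1.016×10^5 C
n(e⁻) = 1.016×10^5 / 96485 = 1.053 mol
Co²⁺ + 2e⁻ → Co, so theoretical m(Co) = 0.5265 × 58.93 = 31.03 g
Actual mass = 76.0% × 31.03 = 23.6 g

23.6 g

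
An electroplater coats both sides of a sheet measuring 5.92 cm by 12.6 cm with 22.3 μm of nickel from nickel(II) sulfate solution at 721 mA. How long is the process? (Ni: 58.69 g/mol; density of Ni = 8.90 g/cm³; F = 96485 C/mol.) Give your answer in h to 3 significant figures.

Plated area = 2 × 5.92 × 12.6 = 149.2 cm²
Volume = 149.2 × 22.3×10⁻⁴ cm = 0.3327 cm³
m(Ni) = 0.3327 × 8.90 = 2.961 g
n(Ni) = 2.961 / 58.69 = 0.05045 mol; n(e⁻) = 2 × 0.05045 = 0.1009 mol
Q = 0.1009 × 96485 = 9735 C
t = 9735 / 0.721 = 13500 s = 3.75 h

3.75 h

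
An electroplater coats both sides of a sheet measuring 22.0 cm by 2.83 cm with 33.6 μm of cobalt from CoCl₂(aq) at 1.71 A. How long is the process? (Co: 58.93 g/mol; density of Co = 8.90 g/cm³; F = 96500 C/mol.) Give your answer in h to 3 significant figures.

Plated area = 2 × 22.0 × 2.83 = 124.5 cm²
Volume = 124.5 × 33.6×10⁻⁴ cm = 0.4183 cm³
m(Co) = 0.4183 × 8.90 = 3.723 g
n(Co) = 3.723 / 58.93 = 0.06318 mol; n(e⁻) = 2 × 0.06318 = 0.1264 mol
Q = 0.1264 × 96500 = 12200 C
t = 12200 / 1.71 = 7135 s = 1.98 h

1.98 h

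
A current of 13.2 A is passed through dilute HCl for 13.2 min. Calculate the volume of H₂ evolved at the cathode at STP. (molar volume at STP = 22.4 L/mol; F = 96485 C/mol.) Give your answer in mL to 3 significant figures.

Q = It = 13.2 × 792 = 10450 C
n(e⁻) = Q/F = 10450/96485 = 0.1083 mol
2H⁺ + 2e⁻ → H₂, so n(H₂) = 0.1083 / 2 = 0.05415 mol
V = 0.05415 × 22.4 = 1.213 L
= 1210 mL

1210 mL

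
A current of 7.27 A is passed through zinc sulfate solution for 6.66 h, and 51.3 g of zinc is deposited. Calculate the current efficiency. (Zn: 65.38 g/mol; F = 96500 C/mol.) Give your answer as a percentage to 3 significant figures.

86.9%

Q = 7.27 × 23976 = 1.743×10^5 C
n(e⁻) = 1.743×10^5 / 96500 = 1.806 mol
Zn²⁺ + 2e⁻ → Zn, so theoretical n(Zn) = 0.9030 mol → 59.04 g
Efficiency = 51.3 / 59.04 = 0.8689 = 86.9%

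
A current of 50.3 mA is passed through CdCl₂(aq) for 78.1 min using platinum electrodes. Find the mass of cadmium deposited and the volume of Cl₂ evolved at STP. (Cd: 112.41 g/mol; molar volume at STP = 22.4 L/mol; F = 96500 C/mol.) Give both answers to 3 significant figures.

0.137 g Cd; 0.0274 L Cl₂

Q = 0.0503 × 4686 = 235.7 C; n(e⁻) = 235.7 / 96500 = 0.002442 mol
Cathode: Cd²⁺ + 2e⁻ → Cd → n(Cd) = 0.002442/2 = 0.001221 mol → 0.137 g
Anode: 2Cl⁻ → Cl₂ + 2e⁻ → n(Cl₂) = 0.002442/2 = 0.001221 mol → 0.0274 L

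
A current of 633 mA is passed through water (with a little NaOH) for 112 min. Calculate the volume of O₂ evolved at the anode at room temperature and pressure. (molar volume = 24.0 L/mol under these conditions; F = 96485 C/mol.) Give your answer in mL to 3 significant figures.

Charge passed = 0.633 × 6720 = 4254 C
n(e⁻) = 4254 / 96485 = 0.04409 mol
2H₂O → O₂ + 4H⁺ + 4e⁻, so n(O₂) = 0.04409 / 4 = 0.01102 mol
V = 0.01102 × 24.0 = 0.2645 L
= 265 mL

265 mL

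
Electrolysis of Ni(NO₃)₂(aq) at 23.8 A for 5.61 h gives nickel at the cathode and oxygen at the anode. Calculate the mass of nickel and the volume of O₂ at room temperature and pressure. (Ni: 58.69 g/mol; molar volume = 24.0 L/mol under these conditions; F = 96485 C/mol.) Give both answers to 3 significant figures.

Q = 23.8 × 20196 = 4.807×10^5 C; n(e⁻) = 4.807×10^5 / 96485 = 4.982 mol
Cathode: Ni²⁺ + 2e⁻ → Ni → n(Ni) = 4.982/2 = 2.491 mol → 146 g
Anode: 2H₂O → O₂ + 4H⁺ + 4e⁻ → n(O₂) = 4.982/4 = 1.246 mol → 29.9 L

146 g Ni; 29.9 L O₂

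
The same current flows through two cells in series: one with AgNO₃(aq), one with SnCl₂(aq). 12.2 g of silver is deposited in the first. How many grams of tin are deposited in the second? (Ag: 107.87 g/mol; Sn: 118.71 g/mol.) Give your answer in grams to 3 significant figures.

6.71 g

n(Ag) = 12.2 / 107.87 = 0.1131 mol
Ag⁺ + e⁻ → Ag, so n(e⁻) = 0.1131 mol
Same current for the same time ⇒ same n(e⁻) = 0.1131 mol in both cells.
Sn²⁺ + 2e⁻ → Sn, so n(Sn) = 0.1131 / 2 = 0.05655 mol
m(Sn) = 0.05655 × 118.71 = 6.71 g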